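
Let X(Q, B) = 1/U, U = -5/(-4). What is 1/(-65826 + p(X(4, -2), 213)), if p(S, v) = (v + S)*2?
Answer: -5/326992 ≈ -1.5291e-5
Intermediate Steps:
U = 5/4 (U = -5*(-¼) = 5/4 ≈ 1.2500)
X(Q, B) = ⅘ (X(Q, B) = 1/(5/4) = ⅘)
p(S, v) = 2*S + 2*v (p(S, v) = (S + v)*2 = 2*S + 2*v)
1/(-65826 + p(X(4, -2), 213)) = 1/(-65826 + (2*(⅘) + 2*213)) = 1/(-65826 + (8/5 + 426)) = 1/(-65826 + 2138/5) = 1/(-326992/5) = -5/326992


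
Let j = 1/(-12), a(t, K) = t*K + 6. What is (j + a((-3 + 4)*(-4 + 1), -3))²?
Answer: 32041/144 ≈ 222.51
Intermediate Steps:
a(t, K) = 6 + K*t (a(t, K) = K*t + 6 = 6 + K*t)
j = -1/12 ≈ -0.083333
(j + a((-3 + 4)*(-4 + 1), -3))² = (-1/12 + (6 - 3*(-3 + 4)*(-4 + 1)))² = (-1/12 + (6 - 3*(-3)))² = (-1/12 + (6 + 9))² = (-1/12 + 15)² = (179/12)² = 32041/144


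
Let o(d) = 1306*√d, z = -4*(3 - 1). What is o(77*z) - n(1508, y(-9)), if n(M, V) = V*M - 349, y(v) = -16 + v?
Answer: 38049 + 2612*I*√154 ≈ 38049.0 + 32414.0*I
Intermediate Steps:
z = -8 (z = -4*2 = -8)
n(M, V) = -349 + M*V (n(M, V) = M*V - 349 = -349 + M*V)
o(77*z) - n(1508, y(-9)) = 1306*√(77*(-8)) - (-349 + 1508*(-16 - 9)) = 1306*√(-616) - (-349 + 1508*(-25)) = 1306*(2*I*√154) - (-349 - 37700) = 2612*I*√154 - 1*(-38049) = 2612*I*√154 + 38049 = 38049 + 2612*I*√154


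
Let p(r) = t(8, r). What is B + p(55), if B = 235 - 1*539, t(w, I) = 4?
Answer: -300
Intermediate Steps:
p(r) = 4
B = -304 (B = 235 - 539 = -304)
B + p(55) = -304 + 4 = -300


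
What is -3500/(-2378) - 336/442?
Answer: 186998/262769 ≈ 0.71164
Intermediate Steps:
-3500/(-2378) - 336/442 = -3500*(-1/2378) - 336*1/442 = 1750/1189 - 168/221 = 186998/262769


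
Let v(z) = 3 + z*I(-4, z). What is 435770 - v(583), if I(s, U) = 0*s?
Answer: 435767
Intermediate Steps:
I(s, U) = 0
v(z) = 3 (v(z) = 3 + z*0 = 3 + 0 = 3)
435770 - v(583) = 435770 - 1*3 = 435770 - 3 = 435767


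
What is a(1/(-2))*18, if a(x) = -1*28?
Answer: -504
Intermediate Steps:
a(x) = -28
a(1/(-2))*18 = -28*18 = -504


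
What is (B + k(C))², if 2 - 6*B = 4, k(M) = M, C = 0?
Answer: ⅑ ≈ 0.11111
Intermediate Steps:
B = -⅓ (B = ⅓ - ⅙*4 = ⅓ - ⅔ = -⅓ ≈ -0.33333)
(B + k(C))² = (-⅓ + 0)² = (-⅓)² = ⅑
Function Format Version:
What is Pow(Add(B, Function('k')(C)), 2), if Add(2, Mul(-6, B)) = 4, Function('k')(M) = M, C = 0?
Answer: Rational(1, 9) ≈ 0.11111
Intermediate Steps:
B = Rational(-1, 3) (B = Add(Rational(1, 3), Mul(Rational(-1, 6), 4)) = Add(Rational(1, 3), Rational(-2, 3)) = Rational(-1, 3) ≈ -0.33333)
Pow(Add(B, Function('k')(C)), 2) = Pow(Add(Rational(-1, 3), 0), 2) = Pow(Rational(-1, 3), 2) = Rational(1, 9)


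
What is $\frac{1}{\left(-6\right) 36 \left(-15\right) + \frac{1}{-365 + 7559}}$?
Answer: $\frac{7194}{23308561} \approx 0.00030864$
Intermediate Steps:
$\frac{1}{\left(-6\right) 36 \left(-15\right) + \frac{1}{-365 + 7559}} = \frac{1}{\left(-216\right) \left(-15\right) + \frac{1}{7194}} = \frac{1}{3240 + \frac{1}{7194}} = \frac{1}{\frac{23308561}{7194}} = \frac{7194}{23308561}$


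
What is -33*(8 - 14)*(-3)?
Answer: -594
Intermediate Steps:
-33*(8 - 14)*(-3) = -33*(-6)*(-3) = 198*(-3) = -594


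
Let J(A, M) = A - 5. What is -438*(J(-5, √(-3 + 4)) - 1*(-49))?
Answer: -17082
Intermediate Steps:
J(A, M) = -5 + A
-438*(J(-5, √(-3 + 4)) - 1*(-49)) = -438*((-5 - 5) - 1*(-49)) = -438*(-10 + 49) = -438*39 = -17082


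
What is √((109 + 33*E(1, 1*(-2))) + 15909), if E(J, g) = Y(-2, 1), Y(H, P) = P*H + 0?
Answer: 4*√997 ≈ 126.30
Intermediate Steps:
Y(H, P) = H*P (Y(H, P) = H*P + 0 = H*P)
E(J, g) = -2 (E(J, g) = -2*1 = -2)
√((109 + 33*E(1, 1*(-2))) + 15909) = √((109 + 33*(-2)) + 15909) = √((109 - 66) + 15909) = √(43 + 15909) = √15952 = 4*√997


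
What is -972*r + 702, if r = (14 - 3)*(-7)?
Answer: 75546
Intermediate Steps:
r = -77 (r = 11*(-7) = -77)
-972*r + 702 = -972*(-77) + 702 = 74844 + 702 = 75546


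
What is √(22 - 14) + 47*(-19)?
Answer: -893 + 2*√2 ≈ -890.17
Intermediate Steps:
√(22 - 14) + 47*(-19) = √8 - 893 = 2*√2 - 893 = -893 + 2*√2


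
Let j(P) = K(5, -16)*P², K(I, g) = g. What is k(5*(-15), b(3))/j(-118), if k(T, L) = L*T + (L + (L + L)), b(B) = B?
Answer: 27/27848 ≈ 0.00096955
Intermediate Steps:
j(P) = -16*P²
k(T, L) = 3*L + L*T (k(T, L) = L*T + (L + 2*L) = L*T + 3*L = 3*L + L*T)
k(5*(-15), b(3))/j(-118) = (3*(3 + 5*(-15)))/((-16*(-118)²)) = (3*(3 - 75))/((-16*13924)) = (3*(-72))/(-222784) = -216*(-1/222784) = 27/27848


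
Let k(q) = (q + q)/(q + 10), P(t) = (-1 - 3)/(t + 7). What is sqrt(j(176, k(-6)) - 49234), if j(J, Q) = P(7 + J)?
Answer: 4*I*sqrt(27771065)/95 ≈ 221.89*I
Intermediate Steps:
P(t) = -4/(7 + t)
k(q) = 2*q/(10 + q) (k(q) = (2*q)/(10 + q) = 2*q/(10 + q))
j(J, Q) = -4/(14 + J) (j(J, Q) = -4/(7 + (7 + J)) = -4/(14 + J))
sqrt(j(176, k(-6)) - 49234) = sqrt(-4/(14 + 176) - 49234) = sqrt(-4/190 - 49234) = sqrt(-4*1/190 - 49234) = sqrt(-2/95 - 49234) = sqrt(-4677232/95) = 4*I*sqrt(27771065)/95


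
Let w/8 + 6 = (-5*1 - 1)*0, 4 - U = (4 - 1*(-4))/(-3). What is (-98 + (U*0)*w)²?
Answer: 9604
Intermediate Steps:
U = 20/3 (U = 4 - (4 - 1*(-4))/(-3) = 4 - (4 + 4)*(-1)/3 = 4 - 8*(-1)/3 = 4 - 1*(-8/3) = 4 + 8/3 = 20/3 ≈ 6.6667)
w = -48 (w = -48 + 8*((-5*1 - 1)*0) = -48 + 8*((-5 - 1)*0) = -48 + 8*(-6*0) = -48 + 8*0 = -48 + 0 = -48)
(-98 + (U*0)*w)² = (-98 + ((20/3)*0)*(-48))² = (-98 + 0*(-48))² = (-98 + 0)² = (-98)² = 9604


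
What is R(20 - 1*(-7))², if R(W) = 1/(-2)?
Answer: ¼ ≈ 0.25000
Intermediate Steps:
R(W) = -½
R(20 - 1*(-7))² = (-½)² = ¼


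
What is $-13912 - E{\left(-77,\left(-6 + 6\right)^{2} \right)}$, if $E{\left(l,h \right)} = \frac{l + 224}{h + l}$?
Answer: $- \frac{153011}{11} \approx -13910.0$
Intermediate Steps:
$E{\left(l,h \right)} = \frac{224 + l}{h + l}$
$-13912 - E{\left(-77,\left(-6 + 6\right)^{2} \right)} = -13912 - \frac{224 - 77}{\left(-6 + 6\right)^{2} - 77} = -13912 - \frac{1}{0^{2} - 77} \cdot 147 = -13912 - \frac{1}{0 - 77} \cdot 147 = -13912 - \frac{1}{-77} \cdot 147 = -13912 - \left(- \frac{1}{77}\right) 147 = -13912 - - \frac{21}{11} = -13912 + \frac{21}{11} = - \frac{153011}{11}$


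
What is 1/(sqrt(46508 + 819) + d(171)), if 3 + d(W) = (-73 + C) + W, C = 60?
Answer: -155/23302 + sqrt(47327)/23302 ≈ 0.0026842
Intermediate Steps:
d(W) = -16 + W (d(W) = -3 + ((-73 + 60) + W) = -3 + (-13 + W) = -16 + W)
1/(sqrt(46508 + 819) + d(171)) = 1/(sqrt(46508 + 819) + (-16 + 171)) = 1/(sqrt(47327) + 155) = 1/(155 + sqrt(47327))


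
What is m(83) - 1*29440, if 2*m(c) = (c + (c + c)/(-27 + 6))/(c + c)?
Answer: -2472941/84 ≈ -29440.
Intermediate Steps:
m(c) = 19/84 (m(c) = ((c + (c + c)/(-27 + 6))/(c + c))/2 = ((c + (2*c)/(-21))/((2*c)))/2 = ((c + (2*c)*(-1/21))*(1/(2*c)))/2 = ((c - 2*c/21)*(1/(2*c)))/2 = ((19*c/21)*(1/(2*c)))/2 = (½)*(19/42) = 19/84)
m(83) - 1*29440 = 19/84 - 1*29440 = 19/84 - 29440 = -2472941/84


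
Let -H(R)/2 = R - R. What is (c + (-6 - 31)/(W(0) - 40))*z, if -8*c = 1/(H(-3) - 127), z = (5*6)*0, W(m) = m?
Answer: 0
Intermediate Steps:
H(R) = 0 (H(R) = -2*(R - R) = -2*0 = 0)
z = 0 (z = 30*0 = 0)
c = 1/1016 (c = -1/(8*(0 - 127)) = -1/8/(-127) = -1/8*(-1/127) = 1/1016 ≈ 0.00098425)
(c + (-6 - 31)/(W(0) - 40))*z = (1/1016 + (-6 - 31)/(0 - 40))*0 = (1/1016 - 37/(-40))*0 = (1/1016 - 37*(-1/40))*0 = (1/1016 + 37/40)*0 = (588/635)*0 = 0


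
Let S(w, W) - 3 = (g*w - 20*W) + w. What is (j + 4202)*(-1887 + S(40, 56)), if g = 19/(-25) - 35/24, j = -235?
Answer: -181652897/15 ≈ -1.2110e+7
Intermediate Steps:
g = -1331/600 (g = 19*(-1/25) - 35*1/24 = -19/25 - 35/24 = -1331/600 ≈ -2.2183)
S(w, W) = 3 - 20*W - 731*w/600 (S(w, W) = 3 + ((-1331*w/600 - 20*W) + w) = 3 + ((-20*W - 1331*w/600) + w) = 3 + (-20*W - 731*w/600) = 3 - 20*W - 731*w/600)
(j + 4202)*(-1887 + S(40, 56)) = (-235 + 4202)*(-1887 + (3 - 20*56 - 731/600*40)) = 3967*(-1887 + (3 - 1120 - 731/15)) = 3967*(-1887 - 17486/15) = 3967*(-45791/15) = -181652897/15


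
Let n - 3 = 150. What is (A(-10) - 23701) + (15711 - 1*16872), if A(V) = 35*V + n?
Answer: -25059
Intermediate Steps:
n = 153 (n = 3 + 150 = 153)
A(V) = 153 + 35*V (A(V) = 35*V + 153 = 153 + 35*V)
(A(-10) - 23701) + (15711 - 1*16872) = ((153 + 35*(-10)) - 23701) + (15711 - 1*16872) = ((153 - 350) - 23701) + (15711 - 16872) = (-197 - 23701) - 1161 = -23898 - 1161 = -25059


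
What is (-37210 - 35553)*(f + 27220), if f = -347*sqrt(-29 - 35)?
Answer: -1980608860 + 201990088*I ≈ -1.9806e+9 + 2.0199e+8*I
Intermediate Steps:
f = -2776*I ≈ -2776.0*I
(-37210 - 35553)*(f + 27220) = (-37210 - 35553)*(-2776*I + 27220) = -72763*(27220 - 2776*I) = -1980608860 + 201990088*I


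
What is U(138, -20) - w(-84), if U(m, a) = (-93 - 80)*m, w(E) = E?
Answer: -23790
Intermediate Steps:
U(m, a) = -173*m
U(138, -20) - w(-84) = -173*138 - 1*(-84) = -23874 + 84 = -23790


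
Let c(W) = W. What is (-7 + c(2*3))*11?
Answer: -11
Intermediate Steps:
(-7 + c(2*3))*11 = (-7 + 2*3)*11 = (-7 + 6)*11 = -1*11 = -11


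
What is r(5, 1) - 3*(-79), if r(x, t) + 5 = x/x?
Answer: 233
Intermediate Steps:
r(x, t) = -4 (r(x, t) = -5 + x/x = -5 + 1 = -4)
r(5, 1) - 3*(-79) = -4 - 3*(-79) = -4 + 237 = 233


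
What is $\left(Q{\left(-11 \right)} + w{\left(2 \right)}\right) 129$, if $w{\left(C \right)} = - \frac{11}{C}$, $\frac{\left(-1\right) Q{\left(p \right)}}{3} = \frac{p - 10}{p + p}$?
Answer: $- \frac{11868}{11} \approx -1078.9$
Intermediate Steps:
$Q{\left(p \right)} = - \frac{3 \left(-10 + p\right)}{2 p}$ ($Q{\left(p \right)} = - 3 \frac{p - 10}{p + p} = - 3 \frac{-10 + p}{2 p} = - \frac{3 \left(-10 + p\right)}{2 p}$)
$\left(Q{\left(-11 \right)} + w{\left(2 \right)}\right) 129 = \left(\left(- \frac{3}{2} + \frac{15}{-11}\right) - \frac{11}{2}\right) 129 = \left(\left(- \frac{3}{2} + 15 \left(- \frac{1}{11}\right)\right) - \frac{11}{2}\right) 129 = \left(\left(- \frac{3}{2} - \frac{15}{11}\right) - \frac{11}{2}\right) 129 = \left(- \frac{63}{22} - \frac{11}{2}\right) 129 = \left(- \frac{92}{11}\right) 129 = - \frac{11868}{11}$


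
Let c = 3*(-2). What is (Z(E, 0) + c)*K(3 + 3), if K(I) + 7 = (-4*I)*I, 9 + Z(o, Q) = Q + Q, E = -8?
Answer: 2265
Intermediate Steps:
Z(o, Q) = -9 + 2*Q (Z(o, Q) = -9 + (Q + Q) = -9 + 2*Q)
c = -6
K(I) = -7 - 4*I² (K(I) = -7 + (-4*I)*I = -7 - 4*I²)
(Z(E, 0) + c)*K(3 + 3) = ((-9 + 2*0) - 6)*(-7 - 4*(3 + 3)²) = ((-9 + 0) - 6)*(-7 - 4*6²) = (-9 - 6)*(-7 - 4*36) = -15*(-7 - 144) = -15*(-151) = 2265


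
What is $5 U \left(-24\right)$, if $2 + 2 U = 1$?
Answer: $60$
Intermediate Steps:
$U = - \frac{1}{2}$ ($U = -1 + \frac{1}{2} \cdot 1 = -1 + \frac{1}{2} = - \frac{1}{2} \approx -0.5$)
$5 U \left(-24\right) = 5 \left(- \frac{1}{2}\right) \left(-24\right) = \left(- \frac{5}{2}\right) \left(-24\right) = 60$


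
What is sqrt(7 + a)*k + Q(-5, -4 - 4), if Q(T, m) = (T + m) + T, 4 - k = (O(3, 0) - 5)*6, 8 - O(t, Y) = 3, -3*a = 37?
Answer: -18 + 16*I*sqrt(3)/3 ≈ -18.0 + 9.2376*I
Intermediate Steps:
a = -37/3 (a = -1/3*37 = -37/3 ≈ -12.333)
O(t, Y) = 5 (O(t, Y) = 8 - 1*3 = 8 - 3 = 5)
k = 4 (k = 4 - (5 - 5)*6 = 4 - 0*6 = 4 - 1*0 = 4 + 0 = 4)
Q(T, m) = m + 2*T
sqrt(7 + a)*k + Q(-5, -4 - 4) = sqrt(7 - 37/3)*4 + ((-4 - 4) + 2*(-5)) = sqrt(-16/3)*4 + (-8 - 10) = (4*I*sqrt(3)/3)*4 - 18 = 16*I*sqrt(3)/3 - 18 = -18 + 16*I*sqrt(3)/3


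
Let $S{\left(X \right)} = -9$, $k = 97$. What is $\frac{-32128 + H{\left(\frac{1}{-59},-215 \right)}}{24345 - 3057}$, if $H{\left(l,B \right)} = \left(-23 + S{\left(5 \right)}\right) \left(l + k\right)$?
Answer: $- \frac{259832}{156999} \approx -1.655$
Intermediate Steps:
$H{\left(l,B \right)} = -3104 - 32 l$ ($H{\left(l,B \right)} = \left(-23 - 9\right) \left(l + 97\right) = - 32 \left(97 + l\right) = -3104 - 32 l$)
$\frac{-32128 + H{\left(\frac{1}{-59},-215 \right)}}{24345 - 3057} = \frac{-32128 - \left(3104 + \frac{32}{-59}\right)}{24345 - 3057} = \frac{-32128 - \frac{183104}{59}}{21288} = \left(-32128 + \left(-3104 + \frac{32}{59}\right)\right) \frac{1}{21288} = \left(-32128 - \frac{183104}{59}\right) \frac{1}{21288} = \left(- \frac{2078656}{59}\right) \frac{1}{21288} = - \frac{259832}{156999}$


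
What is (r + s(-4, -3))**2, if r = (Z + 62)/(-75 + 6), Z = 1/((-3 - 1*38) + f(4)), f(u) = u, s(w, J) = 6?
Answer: 169650625/6517809 ≈ 26.029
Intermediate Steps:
Z = -1/37 (Z = 1/((-3 - 1*38) + 4) = 1/((-3 - 38) + 4) = 1/(-41 + 4) = 1/(-37) = -1/37 ≈ -0.027027)
r = -2293/2553 (r = (-1/37 + 62)/(-75 + 6) = (2293/37)/(-69) = (2293/37)*(-1/69) = -2293/2553 ≈ -0.89816)
(r + s(-4, -3))**2 = (-2293/2553 + 6)**2 = (13025/2553)**2 = 169650625/6517809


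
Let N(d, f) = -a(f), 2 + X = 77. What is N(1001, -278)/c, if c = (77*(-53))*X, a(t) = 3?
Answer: 1/102025 ≈ 9.8015e-6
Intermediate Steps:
X = 75 (X = -2 + 77 = 75)
N(d, f) = -3 (N(d, f) = -1*3 = -3)
c = -306075 (c = (77*(-53))*75 = -4081*75 = -306075)
N(1001, -278)/c = -3/(-306075) = -3*(-1/306075) = 1/102025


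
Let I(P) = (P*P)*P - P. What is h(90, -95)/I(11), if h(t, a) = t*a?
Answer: -285/44 ≈ -6.4773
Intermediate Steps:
I(P) = P**3 - P (I(P) = P**2*P - P = P**3 - P)
h(t, a) = a*t
h(90, -95)/I(11) = (-95*90)/(11**3 - 1*11) = -8550/(1331 - 11) = -8550/1320 = -8550*1/1320 = -285/44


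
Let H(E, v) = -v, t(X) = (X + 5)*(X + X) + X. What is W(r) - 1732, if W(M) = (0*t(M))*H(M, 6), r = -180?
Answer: -1732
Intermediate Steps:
t(X) = X + 2*X*(5 + X) (t(X) = (5 + X)*(2*X) + X = 2*X*(5 + X) + X = X + 2*X*(5 + X))
W(M) = 0 (W(M) = (0*(M*(11 + 2*M)))*(-1*6) = 0*(-6) = 0)
W(r) - 1732 = 0 - 1732 = -1732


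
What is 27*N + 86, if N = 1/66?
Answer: 1901/22 ≈ 86.409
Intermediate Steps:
N = 1/66 ≈ 0.015152
27*N + 86 = 27*(1/66) + 86 = 9/22 + 86 = 1901/22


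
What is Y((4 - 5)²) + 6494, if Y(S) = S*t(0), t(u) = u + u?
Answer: 6494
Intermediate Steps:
t(u) = 2*u
Y(S) = 0 (Y(S) = S*(2*0) = S*0 = 0)
Y((4 - 5)²) + 6494 = 0 + 6494 = 6494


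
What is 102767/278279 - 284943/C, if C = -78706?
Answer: 87382032599/21902226974 ≈ 3.9896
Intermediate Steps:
102767/278279 - 284943/C = 102767/278279 - 284943/(-78706) = 102767*(1/278279) - 284943*(-1/78706) = 102767/278279 + 284943/78706 = 87382032599/21902226974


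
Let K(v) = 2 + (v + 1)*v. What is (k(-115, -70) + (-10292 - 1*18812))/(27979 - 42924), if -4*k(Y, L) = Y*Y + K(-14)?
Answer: 25965/11956 ≈ 2.1717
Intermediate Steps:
K(v) = 2 + v*(1 + v) (K(v) = 2 + (1 + v)*v = 2 + v*(1 + v))
k(Y, L) = -46 - Y²/4 (k(Y, L) = -(Y*Y + (2 - 14 + (-14)²))/4 = -(Y² + (2 - 14 + 196))/4 = -(Y² + 184)/4 = -(184 + Y²)/4 = -46 - Y²/4)
(k(-115, -70) + (-10292 - 1*18812))/(27979 - 42924) = ((-46 - ¼*(-115)²) + (-10292 - 1*18812))/(27979 - 42924) = ((-46 - ¼*13225) + (-10292 - 18812))/(-14945) = ((-46 - 13225/4) - 29104)*(-1/14945) = (-13409/4 - 29104)*(-1/14945) = -129825/4*(-1/14945) = 25965/11956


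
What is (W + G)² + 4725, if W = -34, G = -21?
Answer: 7750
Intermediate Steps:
(W + G)² + 4725 = (-34 - 21)² + 4725 = (-55)² + 4725 = 3025 + 4725 = 7750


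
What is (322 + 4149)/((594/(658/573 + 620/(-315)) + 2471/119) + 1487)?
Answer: 374942531/65688039 ≈ 5.7079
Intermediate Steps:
(322 + 4149)/((594/(658/573 + 620/(-315)) + 2471/119) + 1487) = 4471/((594/(658*(1/573) + 620*(-1/315)) + 2471*(1/119)) + 1487) = 4471/((594/(658/573 - 124/63) + 353/17) + 1487) = 4471/((594/(-9866/12033) + 353/17) + 1487) = 4471/((594*(-12033/9866) + 353/17) + 1487) = 4471/((-3573801/4933 + 353/17) + 1487) = 4471/(-59013268/83861 + 1487) = 4471/(65688039/83861) = 4471*(83861/65688039) = 374942531/65688039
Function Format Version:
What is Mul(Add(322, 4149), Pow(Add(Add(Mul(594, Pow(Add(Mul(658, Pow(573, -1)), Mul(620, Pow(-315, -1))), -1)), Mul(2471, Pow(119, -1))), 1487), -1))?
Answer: Rational(374942531, 65688039) ≈ 5.7079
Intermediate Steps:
Mul(Add(322, 4149), Pow(Add(Add(Mul(594, Pow(Add(Mul(658, Pow(573, -1)), Mul(620, Pow(-315, -1))), -1)), Mul(2471, Pow(119, -1))), 1487), -1)) = Mul(4471, Pow(Add(Add(Mul(594, Pow(Add(Mul(658, Rational(1, 573)), Mul(620, Rational(-1, 315))), -1)), Mul(2471, Rational(1, 119))), 1487), -1)) = Mul(4471, Pow(Add(Add(Mul(594, Pow(Add(Rational(658, 573), Rational(-124, 63)), -1)), Rational(353, 17)), 1487), -1)) = Mul(4471, Pow(Add(Add(Mul(594, Pow(Rational(-9866, 12033), -1)), Rational(353, 17)), 1487), -1)) = Mul(4471, Pow(Add(Add(Mul(594, Rational(-12033, 9866)), Rational(353, 17)), 1487), -1)) = Mul(4471, Pow(Add(Add(Rational(-3573801, 4933), Rational(353, 17)), 1487), -1)) = Mul(4471, Pow(Add(Rational(-59013268, 83861), 1487), -1)) = Mul(4471, Pow(Rational(65688039, 83861), -1)) = Mul(4471, Rational(83861, 65688039)) = Rational(374942531, 65688039)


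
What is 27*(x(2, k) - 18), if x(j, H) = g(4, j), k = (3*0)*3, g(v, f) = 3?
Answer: -405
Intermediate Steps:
k = 0 (k = 0*3 = 0)
x(j, H) = 3
27*(x(2, k) - 18) = 27*(3 - 18) = 27*(-15) = -405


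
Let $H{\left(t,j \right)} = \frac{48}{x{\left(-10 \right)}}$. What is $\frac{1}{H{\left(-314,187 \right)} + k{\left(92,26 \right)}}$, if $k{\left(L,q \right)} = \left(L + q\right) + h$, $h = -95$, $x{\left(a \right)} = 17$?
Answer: $\frac{17}{439} \approx 0.038724$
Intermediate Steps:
$k{\left(L,q \right)} = -95 + L + q$ ($k{\left(L,q \right)} = \left(L + q\right) - 95 = -95 + L + q$)
$H{\left(t,j \right)} = \frac{48}{17}$
$\frac{1}{H{\left(-314,187 \right)} + k{\left(92,26 \right)}} = \frac{1}{\frac{48}{17} + \left(-95 + 92 + 26\right)} = \frac{1}{\frac{48}{17} + 23} = \frac{1}{\frac{439}{17}} = \frac{17}{439}$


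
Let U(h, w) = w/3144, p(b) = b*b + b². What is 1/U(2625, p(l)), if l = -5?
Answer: 1572/25 ≈ 62.880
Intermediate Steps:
p(b) = 2*b² (p(b) = b² + b² = 2*b²)
U(h, w) = w/3144 (U(h, w) = w*(1/3144) = w/3144)
1/U(2625, p(l)) = 1/((2*(-5)²)/3144) = 1/((2*25)/3144) = 1/((1/3144)*50) = 1/(25/1572) = 1572/25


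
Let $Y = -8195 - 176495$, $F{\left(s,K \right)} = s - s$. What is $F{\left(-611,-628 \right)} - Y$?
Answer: $184690$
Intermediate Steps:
$F{\left(s,K \right)} = 0$
$Y = -184690$
$F{\left(-611,-628 \right)} - Y = 0 - -184690 = 0 + 184690 = 184690$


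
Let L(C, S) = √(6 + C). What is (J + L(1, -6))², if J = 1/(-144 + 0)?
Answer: 145153/20736 - √7/72 ≈ 6.9633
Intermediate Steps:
J = -1/144 (J = 1/(-144) = -1/144 ≈ -0.0069444)
(J + L(1, -6))² = (-1/144 + √(6 + 1))² = (-1/144 + √7)²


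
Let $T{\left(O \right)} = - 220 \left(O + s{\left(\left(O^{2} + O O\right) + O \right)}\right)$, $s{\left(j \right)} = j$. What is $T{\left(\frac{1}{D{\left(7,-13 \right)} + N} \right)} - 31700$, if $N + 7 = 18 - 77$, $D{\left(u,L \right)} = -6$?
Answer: $- \frac{20537695}{648} \approx -31694.0$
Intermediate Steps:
$N = -66$ ($N = -7 + \left(18 - 77\right) = -7 - 59 = -66$)
$T{\left(O \right)} = - 440 O - 440 O^{2}$ ($T{\left(O \right)} = - 220 \left(O + \left(\left(O^{2} + O O\right) + O\right)\right) = - 220 \left(O + \left(\left(O^{2} + O^{2}\right) + O\right)\right) = - 220 \left(O + \left(2 O^{2} + O\right)\right) = - 220 \left(O + \left(O + 2 O^{2}\right)\right) = - 220 \left(2 O + 2 O^{2}\right) = - 440 O - 440 O^{2}$)
$T{\left(\frac{1}{D{\left(7,-13 \right)} + N} \right)} - 31700 = \frac{440 \left(-1 - \frac{1}{-6 - 66}\right)}{-6 - 66} - 31700 = \frac{440 \left(-1 - \frac{1}{-72}\right)}{-72} - 31700 = 440 \left(- \frac{1}{72}\right) \left(-1 - - \frac{1}{72}\right) - 31700 = 440 \left(- \frac{1}{72}\right) \left(-1 + \frac{1}{72}\right) - 31700 = 440 \left(- \frac{1}{72}\right) \left(- \frac{71}{72}\right) - 31700 = \frac{3905}{648} - 31700 = - \frac{20537695}{648}$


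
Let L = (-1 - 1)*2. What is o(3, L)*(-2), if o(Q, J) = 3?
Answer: -6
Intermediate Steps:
L = -4 (L = -2*2 = -4)
o(3, L)*(-2) = 3*(-2) = -6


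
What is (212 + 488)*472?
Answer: 330400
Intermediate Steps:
(212 + 488)*472 = 700*472 = 330400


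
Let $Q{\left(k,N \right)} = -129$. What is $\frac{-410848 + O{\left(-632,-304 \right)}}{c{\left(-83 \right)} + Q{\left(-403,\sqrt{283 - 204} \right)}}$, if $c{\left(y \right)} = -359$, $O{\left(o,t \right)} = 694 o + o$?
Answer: $\frac{106261}{61} \approx 1742.0$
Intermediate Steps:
$O{\left(o,t \right)} = 695 o$
$\frac{-410848 + O{\left(-632,-304 \right)}}{c{\left(-83 \right)} + Q{\left(-403,\sqrt{283 - 204} \right)}} = \frac{-410848 + 695 \left(-632\right)}{-359 - 129} = \frac{-410848 - 439240}{-488} = \left(-850088\right) \left(- \frac{1}{488}\right) = \frac{106261}{61}$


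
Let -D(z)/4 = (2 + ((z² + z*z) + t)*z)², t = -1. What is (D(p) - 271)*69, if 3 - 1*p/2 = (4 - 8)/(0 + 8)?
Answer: -128016735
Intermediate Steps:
p = 7 (p = 6 - 2*(4 - 8)/(0 + 8) = 6 - (-8)/8 = 6 - 2*(-½) = 6 + 1 = 7)
D(z) = -4*(2 + z*(-1 + 2*z²))² (D(z) = -4*(2 + ((z² + z*z) - 1)*z)² = -4*(2 + ((z² + z²) - 1)*z)² = -4*(2 + (2*z² - 1)*z)² = -4*(2 + (-1 + 2*z²)*z)² = -4*(2 + z*(-1 + 2*z²))²)
(D(p) - 271)*69 = (-4*(2 - 1*7 + 2*7³)² - 271)*69 = (-4*(2 - 7 + 2*343)² - 271)*69 = (-4*(2 - 7 + 686)² - 271)*69 = (-4*681² - 271)*69 = (-4*463761 - 271)*69 = (-1855044 - 271)*69 = -1855315*69 = -128016735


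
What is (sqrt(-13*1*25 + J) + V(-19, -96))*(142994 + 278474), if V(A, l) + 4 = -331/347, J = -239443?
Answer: -724503492/347 + 842936*I*sqrt(59942) ≈ -2.0879e+6 + 2.0638e+8*I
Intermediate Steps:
V(A, l) = -1719/347 (V(A, l) = -4 - 331/347 = -1719/347)
(sqrt(-13*1*25 + J) + V(-19, -96))*(142994 + 278474) = (sqrt(-13*1*25 - 239443) - 1719/347)*(142994 + 278474) = (sqrt(-13*25 - 239443) - 1719/347)*421468 = (sqrt(-325 - 239443) - 1719/347)*421468 = (sqrt(-239768) - 1719/347)*421468 = (2*I*sqrt(59942) - 1719/347)*421468 = (-1719/347 + 2*I*sqrt(59942))*421468 = -724503492/347 + 842936*I*sqrt(59942)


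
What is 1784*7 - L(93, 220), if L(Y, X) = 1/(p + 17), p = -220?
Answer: 2535065/203 ≈ 12488.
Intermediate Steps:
L(Y, X) = -1/203 (L(Y, X) = 1/(-220 + 17) = 1/(-203) = -1/203)
1784*7 - L(93, 220) = 1784*7 - 1*(-1/203) = 12488 + 1/203 = 2535065/203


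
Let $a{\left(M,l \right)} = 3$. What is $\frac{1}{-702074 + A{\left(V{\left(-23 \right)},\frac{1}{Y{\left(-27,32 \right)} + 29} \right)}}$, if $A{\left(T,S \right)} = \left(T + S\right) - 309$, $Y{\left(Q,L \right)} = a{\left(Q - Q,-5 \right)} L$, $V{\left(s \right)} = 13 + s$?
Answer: $- \frac{125}{87799124} \approx -1.4237 \cdot 10^{-6}$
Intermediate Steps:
$Y{\left(Q,L \right)} = 3 L$
$A{\left(T,S \right)} = -309 + S + T$ ($A{\left(T,S \right)} = \left(S + T\right) - 309 = -309 + S + T$)
$\frac{1}{-702074 + A{\left(V{\left(-23 \right)},\frac{1}{Y{\left(-27,32 \right)} + 29} \right)}} = \frac{1}{-702074 + \left(-309 + \frac{1}{3 \cdot 32 + 29} + \left(13 - 23\right)\right)} = \frac{1}{-702074 - \left(319 - \frac{1}{96 + 29}\right)} = \frac{1}{-702074 - \left(319 - \frac{1}{125}\right)} = \frac{1}{-702074 - \frac{39874}{125}} = \frac{1}{- \frac{87799124}{125}} = - \frac{125}{87799124}$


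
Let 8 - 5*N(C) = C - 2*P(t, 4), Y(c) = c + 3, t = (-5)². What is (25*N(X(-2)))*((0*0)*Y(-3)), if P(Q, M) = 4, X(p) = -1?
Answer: 0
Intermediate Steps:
t = 25
Y(c) = 3 + c
N(C) = 16/5 - C/5 (N(C) = 8/5 - (C - 2*4)/5 = 8/5 - (C - 8)/5 = 8/5 - (-8 + C)/5 = 8/5 + (8/5 - C/5) = 16/5 - C/5)
(25*N(X(-2)))*((0*0)*Y(-3)) = (25*(16/5 - ⅕*(-1)))*((0*0)*(3 - 3)) = (25*(16/5 + ⅕))*(0*0) = (25*(17/5))*0 = 85*0 = 0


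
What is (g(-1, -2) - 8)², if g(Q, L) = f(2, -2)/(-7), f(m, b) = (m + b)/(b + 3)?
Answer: 64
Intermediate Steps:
f(m, b) = (b + m)/(3 + b)
g(Q, L) = 0 (g(Q, L) = ((-2 + 2)/(3 - 2))/(-7) = (0/1)*(-⅐) = (1*0)*(-⅐) = 0*(-⅐) = 0)
(g(-1, -2) - 8)² = (0 - 8)² = (-8)² = 64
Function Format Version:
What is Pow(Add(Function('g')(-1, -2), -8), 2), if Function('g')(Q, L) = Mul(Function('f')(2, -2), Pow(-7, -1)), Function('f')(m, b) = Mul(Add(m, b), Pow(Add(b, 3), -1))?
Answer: 64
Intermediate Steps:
Function('f')(m, b) = Mul(Pow(Add(3, b), -1), Add(b, m)) (Function('f')(m, b) = Mul(Add(b, m), Pow(Add(3, b), -1)) = Mul(Pow(Add(3, b), -1), Add(b, m)))
Function('g')(Q, L) = 0 (Function('g')(Q, L) = Mul(Mul(Pow(Add(3, -2), -1), Add(-2, 2)), Pow(-7, -1)) = Mul(Mul(Pow(1, -1), 0), Rational(-1, 7)) = Mul(Mul(1, 0), Rational(-1, 7)) = Mul(0, Rational(-1, 7)) = 0)
Pow(Add(Function('g')(-1, -2), -8), 2) = Pow(Add(0, -8), 2) = Pow(-8, 2) = 64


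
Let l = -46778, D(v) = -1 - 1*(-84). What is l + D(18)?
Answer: -46695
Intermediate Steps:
D(v) = 83 (D(v) = -1 + 84 = 83)
l + D(18) = -46778 + 83 = -46695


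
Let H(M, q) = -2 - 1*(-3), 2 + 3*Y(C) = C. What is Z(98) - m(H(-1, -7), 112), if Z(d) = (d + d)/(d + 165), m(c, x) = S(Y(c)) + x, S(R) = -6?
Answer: -27682/263 ≈ -105.25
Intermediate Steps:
Y(C) = -⅔ + C/3
H(M, q) = 1 (H(M, q) = -2 + 3 = 1)
m(c, x) = -6 + x
Z(d) = 2*d/(165 + d) (Z(d) = (2*d)/(165 + d) = 2*d/(165 + d))
Z(98) - m(H(-1, -7), 112) = 2*98/(165 + 98) - (-6 + 112) = 2*98/263 - 1*106 = 2*98*(1/263) - 106 = 196/263 - 106 = -27682/263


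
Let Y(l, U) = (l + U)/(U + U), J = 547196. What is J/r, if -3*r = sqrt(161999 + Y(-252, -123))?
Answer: -1641588*sqrt(1089291526)/13284043 ≈ -4078.6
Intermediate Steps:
Y(l, U) = (U + l)/(2*U) (Y(l, U) = (U + l)/((2*U)) = (U + l)*(1/(2*U)) = (U + l)/(2*U))
r = -sqrt(1089291526)/246 (r = -sqrt(161999 + (1/2)*(-123 - 252)/(-123))/3 = -sqrt(161999 + (1/2)*(-1/123)*(-375))/3 = -sqrt(161999 + 125/82)/3 = -sqrt(1089291526)/246 ≈ -134.16)
J/r = 547196/((-sqrt(1089291526)/246)) = 547196*(-3*sqrt(1089291526)/13284043) = -1641588*sqrt(1089291526)/13284043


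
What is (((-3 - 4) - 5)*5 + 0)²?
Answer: 3600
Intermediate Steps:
(((-3 - 4) - 5)*5 + 0)² = ((-7 - 5)*5 + 0)² = (-12*5 + 0)² = (-60 + 0)² = (-60)² = 3600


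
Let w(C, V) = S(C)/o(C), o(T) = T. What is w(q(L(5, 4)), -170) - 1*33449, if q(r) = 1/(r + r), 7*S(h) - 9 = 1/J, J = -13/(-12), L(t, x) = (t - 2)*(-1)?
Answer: -3044633/91 ≈ -33458.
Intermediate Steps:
L(t, x) = 2 - t (L(t, x) = (-2 + t)*(-1) = 2 - t)
J = 13/12 (J = -13*(-1/12) = 13/12 ≈ 1.0833)
S(h) = 129/91 (S(h) = 9/7 + 1/(7*(13/12)) = 9/7 + (1/7)*(12/13) = 9/7 + 12/91 = 129/91)
q(r) = 1/(2*r)
w(C, V) = 129/(91*C)
w(q(L(5, 4)), -170) - 1*33449 = 129/(91*((1/(2*(2 - 1*5))))) - 1*33449 = 129/(91*((1/(2*(2 - 5))))) - 33449 = 129/(91*(((1/2)/(-3)))) - 33449 = 129/(91*(((1/2)*(-1/3)))) - 33449 = 129/(91*(-1/6)) - 33449 = (129/91)*(-6) - 33449 = -774/91 - 33449 = -3044633/91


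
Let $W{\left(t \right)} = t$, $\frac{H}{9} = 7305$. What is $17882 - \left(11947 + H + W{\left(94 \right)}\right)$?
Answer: $-59904$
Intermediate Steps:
$H = 65745$ ($H = 9 \cdot 7305 = 65745$)
$17882 - \left(11947 + H + W{\left(94 \right)}\right) = 17882 - 77786 = -59904$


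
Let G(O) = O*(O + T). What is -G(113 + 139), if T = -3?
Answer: -62748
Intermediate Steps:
G(O) = O*(-3 + O) (G(O) = O*(O - 3) = O*(-3 + O))
-G(113 + 139) = -(113 + 139)*(-3 + (113 + 139)) = -252*(-3 + 252) = -252*249 = -1*62748 = -62748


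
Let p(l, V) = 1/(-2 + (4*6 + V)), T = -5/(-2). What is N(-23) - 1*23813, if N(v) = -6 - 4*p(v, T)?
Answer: -1167139/49 ≈ -23819.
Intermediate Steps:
T = 5/2 (T = -5*(-½) = 5/2 ≈ 2.5000)
p(l, V) = 1/(22 + V) (p(l, V) = 1/(-2 + (24 + V)) = 1/(22 + V))
N(v) = -302/49 (N(v) = -6 - 4/(22 + 5/2) = -6 - 4/49/2 = -6 - 4*2/49 = -6 - 8/49 = -302/49)
N(-23) - 1*23813 = -302/49 - 1*23813 = -302/49 - 23813 = -1167139/49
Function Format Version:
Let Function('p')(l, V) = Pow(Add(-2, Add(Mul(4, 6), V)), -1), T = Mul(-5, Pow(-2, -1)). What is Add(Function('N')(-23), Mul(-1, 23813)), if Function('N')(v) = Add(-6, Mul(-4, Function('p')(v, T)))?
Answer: Rational(-1167139, 49) ≈ -23819.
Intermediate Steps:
T = Rational(5, 2) (T = Mul(-5, Rational(-1, 2)) = Rational(5, 2) ≈ 2.5000)
Function('p')(l, V) = Pow(Add(22, V), -1) (Function('p')(l, V) = Pow(Add(-2, Add(24, V)), -1) = Pow(Add(22, V), -1))
Function('N')(v) = Rational(-302, 49) (Function('N')(v) = Add(-6, Mul(-4, Pow(Add(22, Rational(5, 2)), -1))) = Add(-6, Mul(-4, Pow(Rational(49, 2), -1))) = Add(-6, Mul(-4, Rational(2, 49))) = Add(-6, Rational(-8, 49)) = Rational(-302, 49))
Add(Function('N')(-23), Mul(-1, 23813)) = Add(Rational(-302, 49), Mul(-1, 23813)) = Add(Rational(-302, 49), -23813) = Rational(-1167139, 49)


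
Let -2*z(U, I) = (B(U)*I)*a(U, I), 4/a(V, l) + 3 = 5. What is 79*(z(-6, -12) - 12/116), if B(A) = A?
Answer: -165189/29 ≈ -5696.2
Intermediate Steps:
a(V, l) = 2 (a(V, l) = 4/(-3 + 5) = 4/2 = 4*(½) = 2)
z(U, I) = -I*U (z(U, I) = -U*I*2/2 = -I*U*2/2 = -I*U)
79*(z(-6, -12) - 12/116) = 79*(-1*(-12)*(-6) - 12/116) = 79*(-72 - 12*1/116) = 79*(-72 - 3/29) = 79*(-2091/29) = -165189/29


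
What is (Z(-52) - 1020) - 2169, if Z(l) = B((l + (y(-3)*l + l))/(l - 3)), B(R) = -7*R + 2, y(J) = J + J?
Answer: -173829/55 ≈ -3160.5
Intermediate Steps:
y(J) = 2*J
B(R) = 2 - 7*R
Z(l) = 2 + 28*l/(-3 + l) (Z(l) = 2 - 7*(l + ((2*(-3))*l + l))/(l - 3) = 2 - 7*(l + (-6*l + l))/(-3 + l) = 2 - 7*(l - 5*l)/(-3 + l) = 2 - 7*(-4*l)/(-3 + l) = 2 - (-28)*l/(-3 + l) = 2 + 28*l/(-3 + l))
(Z(-52) - 1020) - 2169 = (6*(-1 + 5*(-52))/(-3 - 52) - 1020) - 2169 = (6*(-1 - 260)/(-55) - 1020) - 2169 = (6*(-1/55)*(-261) - 1020) - 2169 = (1566/55 - 1020) - 2169 = -54534/55 - 2169 = -173829/55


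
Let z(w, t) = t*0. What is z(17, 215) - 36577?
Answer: -36577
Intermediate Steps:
z(w, t) = 0
z(17, 215) - 36577 = 0 - 36577 = -36577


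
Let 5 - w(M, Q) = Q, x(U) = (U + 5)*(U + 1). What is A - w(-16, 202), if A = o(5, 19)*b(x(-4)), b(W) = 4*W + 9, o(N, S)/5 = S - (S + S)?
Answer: 482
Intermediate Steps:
o(N, S) = -5*S (o(N, S) = 5*(S - (S + S)) = 5*(S - 2*S) = 5*(-S) = -5*S)
x(U) = (1 + U)*(5 + U) (x(U) = (5 + U)*(1 + U) = (1 + U)*(5 + U))
w(M, Q) = 5 - Q
b(W) = 9 + 4*W
A = 285 (A = (-5*19)*(9 + 4*(5 + (-4)² + 6*(-4))) = -95*(9 + 4*(5 + 16 - 24)) = -95*(9 + 4*(-3)) = -95*(9 - 12) = -95*(-3) = 285)
A - w(-16, 202) = 285 - (5 - 1*202) = 285 - (5 - 202) = 285 - 1*(-197) = 285 + 197 = 482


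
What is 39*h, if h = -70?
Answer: -2730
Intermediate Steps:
39*h = 39*(-70) = -2730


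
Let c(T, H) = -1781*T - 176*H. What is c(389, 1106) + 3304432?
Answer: 2416967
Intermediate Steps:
c(389, 1106) + 3304432 = (-1781*389 - 176*1106) + 3304432 = (-692809 - 194656) + 3304432 = -887465 + 3304432 = 2416967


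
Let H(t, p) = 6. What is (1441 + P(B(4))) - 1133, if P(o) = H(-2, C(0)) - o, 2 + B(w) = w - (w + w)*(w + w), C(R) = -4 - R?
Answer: 376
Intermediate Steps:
B(w) = -2 + w - 4*w² (B(w) = -2 + (w - (w + w)*(w + w)) = -2 + (w - 2*w*2*w) = -2 + (w - 4*w²) = -2 + w - 4*w²)
P(o) = 6 - o
(1441 + P(B(4))) - 1133 = (1441 + (6 - (-2 + 4 - 4*4²))) - 1133 = (1441 + (6 - (-2 + 4 - 4*16))) - 1133 = (1441 + (6 - (-2 + 4 - 64))) - 1133 = (1441 + (6 - 1*(-62))) - 1133 = (1441 + (6 + 62)) - 1133 = (1441 + 68) - 1133 = 1509 - 1133 = 376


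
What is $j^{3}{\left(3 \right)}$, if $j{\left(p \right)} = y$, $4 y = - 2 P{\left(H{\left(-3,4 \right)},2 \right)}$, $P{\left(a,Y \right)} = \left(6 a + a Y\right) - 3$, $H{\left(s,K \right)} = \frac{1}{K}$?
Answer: $\frac{1}{8} \approx 0.125$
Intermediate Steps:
$P{\left(a,Y \right)} = -3 + 6 a + Y a$ ($P{\left(a,Y \right)} = \left(6 a + Y a\right) - 3 = -3 + 6 a + Y a$)
$y = \frac{1}{2}$ ($y = \frac{\left(-2\right) \left(-3 + \frac{6}{4} + \frac{2}{4}\right)}{4} = \frac{\left(-2\right) \left(-3 + 6 \cdot \frac{1}{4} + 2 \cdot \frac{1}{4}\right)}{4} = \frac{\left(-2\right) \left(-3 + \frac{3}{2} + \frac{1}{2}\right)}{4} = \frac{\left(-2\right) \left(-1\right)}{4} = \frac{1}{4} \cdot 2 = \frac{1}{2} \approx 0.5$)
$j{\left(p \right)} = \frac{1}{2}$
$j^{3}{\left(3 \right)} = \left(\frac{1}{2}\right)^{3} = \frac{1}{8}$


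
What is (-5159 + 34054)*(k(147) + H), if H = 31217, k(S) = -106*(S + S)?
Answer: 1531435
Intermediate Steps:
k(S) = -212*S
(-5159 + 34054)*(k(147) + H) = (-5159 + 34054)*(-212*147 + 31217) = 28895*(-31164 + 31217) = 28895*53 = 1531435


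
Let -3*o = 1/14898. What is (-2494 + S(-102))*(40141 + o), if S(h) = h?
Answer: -2328692285194/22347 ≈ -1.0421e+8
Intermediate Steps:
o = -1/44694 (o = -⅓/14898 = -⅓*1/14898 = -1/44694 ≈ -2.2374e-5)
(-2494 + S(-102))*(40141 + o) = (-2494 - 102)*(40141 - 1/44694) = -2596*1794061853/44694 = -2328692285194/22347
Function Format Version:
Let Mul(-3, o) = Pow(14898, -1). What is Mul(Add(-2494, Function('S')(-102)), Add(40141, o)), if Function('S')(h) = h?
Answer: Rational(-2328692285194, 22347) ≈ -1.0421e+8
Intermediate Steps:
o = Rational(-1, 44694) (o = Mul(Rational(-1, 3), Pow(14898, -1)) = Mul(Rational(-1, 3), Rational(1, 14898)) = Rational(-1, 44694) ≈ -2.2374e-5)
Mul(Add(-2494, Function('S')(-102)), Add(40141, o)) = Mul(Add(-2494, -102), Add(40141, Rational(-1, 44694))) = Mul(-2596, Rational(1794061853, 44694)) = Rational(-2328692285194, 22347)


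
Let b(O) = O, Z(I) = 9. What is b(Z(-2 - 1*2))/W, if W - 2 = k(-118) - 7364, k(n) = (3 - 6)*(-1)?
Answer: -3/2453 ≈ -0.0012230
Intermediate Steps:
k(n) = 3 (k(n) = -3*(-1) = 3)
W = -7359 (W = 2 + (3 - 7364) = 2 - 7361 = -7359)
b(Z(-2 - 1*2))/W = 9/(-7359) = 9*(-1/7359) = -3/2453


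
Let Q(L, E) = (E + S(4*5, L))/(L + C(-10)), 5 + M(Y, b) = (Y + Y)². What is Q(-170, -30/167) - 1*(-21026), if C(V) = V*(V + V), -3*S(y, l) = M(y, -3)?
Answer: 63150865/3006 ≈ 21008.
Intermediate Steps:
M(Y, b) = -5 + 4*Y² (M(Y, b) = -5 + (Y + Y)² = -5 + (2*Y)² = -5 + 4*Y²)
S(y, l) = 5/3 - 4*y²/3 (S(y, l) = -(-5 + 4*y²)/3 = 5/3 - 4*y²/3)
C(V) = 2*V² (C(V) = V*(2*V) = 2*V²)
Q(L, E) = (-1595/3 + E)/(200 + L) (Q(L, E) = (E + (5/3 - 4*(4*5)²/3))/(L + 2*(-10)²) = (E + (5/3 - 4/3*20²))/(L + 2*100) = (E + (5/3 - 4/3*400))/(L + 200) = (E + (5/3 - 1600/3))/(200 + L) = (E - 1595/3)/(200 + L) = (-1595/3 + E)/(200 + L))
Q(-170, -30/167) - 1*(-21026) = (-1595/3 - 30/167)/(200 - 170) - 1*(-21026) = (-1595/3 - 30*1/167)/30 + 21026 = (-1595/3 - 30/167)/30 + 21026 = (1/30)*(-266455/501) + 21026 = -53291/3006 + 21026 = 63150865/3006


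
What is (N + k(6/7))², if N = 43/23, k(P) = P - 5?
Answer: 133956/25921 ≈ 5.1679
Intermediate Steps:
k(P) = -5 + P
N = 43/23 (N = 43*(1/23) = 43/23 ≈ 1.8696)
(N + k(6/7))² = (43/23 + (-5 + 6/7))² = (43/23 - 29/7)² = (-366/161)² = 133956/25921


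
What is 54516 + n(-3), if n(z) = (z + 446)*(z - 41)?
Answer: 35024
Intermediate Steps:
n(z) = (-41 + z)*(446 + z) (n(z) = (446 + z)*(-41 + z) = (-41 + z)*(446 + z))
54516 + n(-3) = 54516 + (-18286 + (-3)² + 405*(-3)) = 54516 + (-18286 + 9 - 1215) = 54516 - 19492 = 35024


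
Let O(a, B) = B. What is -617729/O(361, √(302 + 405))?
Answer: -88247*√707/101 ≈ -23232.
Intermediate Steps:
-617729/O(361, √(302 + 405)) = -617729/√(302 + 405) = -617729*√707/707 = -88247*√707/101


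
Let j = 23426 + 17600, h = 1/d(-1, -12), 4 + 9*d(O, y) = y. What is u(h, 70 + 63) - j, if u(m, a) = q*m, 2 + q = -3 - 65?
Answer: -327893/8 ≈ -40987.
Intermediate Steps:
d(O, y) = -4/9 + y/9
q = -70 (q = -2 + (-3 - 65) = -2 - 68 = -70)
h = -9/16 (h = 1/(-4/9 + (⅑)*(-12)) = 1/(-4/9 - 4/3) = 1/(-16/9) = -9/16 ≈ -0.56250)
j = 41026
u(m, a) = -70*m
u(h, 70 + 63) - j = -70*(-9/16) - 1*41026 = 315/8 - 41026 = -327893/8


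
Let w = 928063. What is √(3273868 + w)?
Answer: √4201931 ≈ 2049.9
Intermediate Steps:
√(3273868 + w) = √(3273868 + 928063) = √4201931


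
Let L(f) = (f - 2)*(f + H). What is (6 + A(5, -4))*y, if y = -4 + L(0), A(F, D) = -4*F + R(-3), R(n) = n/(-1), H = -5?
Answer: -66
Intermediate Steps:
R(n) = -n (R(n) = n*(-1) = -n)
A(F, D) = 3 - 4*F (A(F, D) = -4*F - 1*(-3) = -4*F + 3 = 3 - 4*F)
L(f) = (-5 + f)*(-2 + f) (L(f) = (f - 2)*(f - 5) = (-2 + f)*(-5 + f) = (-5 + f)*(-2 + f))
y = 6 (y = -4 + (10 + 0² - 7*0) = -4 + (10 + 0 + 0) = -4 + 10 = 6)
(6 + A(5, -4))*y = (6 + (3 - 4*5))*6 = (6 + (3 - 20))*6 = (6 - 17)*6 = -11*6 = -66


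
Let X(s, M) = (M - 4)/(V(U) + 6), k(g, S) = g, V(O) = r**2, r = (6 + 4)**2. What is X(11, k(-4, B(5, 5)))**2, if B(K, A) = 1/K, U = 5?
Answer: 16/25030009 ≈ 6.3923e-7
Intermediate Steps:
r = 100 (r = 10**2 = 100)
V(O) = 10000 (V(O) = 100**2 = 10000)
B(K, A) = 1/K
X(s, M) = -2/5003 + M/10006 (X(s, M) = (M - 4)/(10000 + 6) = (-4 + M)/10006 = (-4 + M)*(1/10006) = -2/5003 + M/10006)
X(11, k(-4, B(5, 5)))**2 = (-2/5003 + (1/10006)*(-4))**2 = (-2/5003 - 2/5003)**2 = (-4/5003)**2 = 16/25030009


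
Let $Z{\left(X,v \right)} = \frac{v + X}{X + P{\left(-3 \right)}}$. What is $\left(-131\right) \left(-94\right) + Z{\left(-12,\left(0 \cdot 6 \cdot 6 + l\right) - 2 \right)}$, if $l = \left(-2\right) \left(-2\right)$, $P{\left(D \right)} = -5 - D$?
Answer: $\frac{86203}{7} \approx 12315.0$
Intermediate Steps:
$l = 4$
$Z{\left(X,v \right)} = \frac{X + v}{-2 + X}$ ($Z{\left(X,v \right)} = \frac{v + X}{X - 2} = \frac{X + v}{X + \left(-5 + 3\right)} = \frac{X + v}{X - 2} = \frac{X + v}{-2 + X}$)
$\left(-131\right) \left(-94\right) + Z{\left(-12,\left(0 \cdot 6 \cdot 6 + l\right) - 2 \right)} = \left(-131\right) \left(-94\right) + \frac{-12 + \left(\left(0 \cdot 6 \cdot 6 + 4\right) - 2\right)}{-2 - 12} = 12314 + \frac{-12 + \left(\left(0 \cdot 6 + 4\right) - 2\right)}{-14} = 12314 - \frac{-12 + \left(\left(0 + 4\right) - 2\right)}{14} = 12314 - \frac{-12 + \left(4 - 2\right)}{14} = 12314 - \frac{-12 + 2}{14} = 12314 - - \frac{5}{7} = 12314 + \frac{5}{7} = \frac{86203}{7}$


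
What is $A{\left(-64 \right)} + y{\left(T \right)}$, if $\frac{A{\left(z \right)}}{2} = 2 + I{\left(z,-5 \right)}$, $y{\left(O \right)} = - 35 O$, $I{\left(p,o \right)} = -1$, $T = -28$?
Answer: $982$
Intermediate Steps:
$A{\left(z \right)} = 2$ ($A{\left(z \right)} = 2 \left(2 - 1\right) = 2 \cdot 1 = 2$)
$A{\left(-64 \right)} + y{\left(T \right)} = 2 - -980 = 2 + 980 = 982$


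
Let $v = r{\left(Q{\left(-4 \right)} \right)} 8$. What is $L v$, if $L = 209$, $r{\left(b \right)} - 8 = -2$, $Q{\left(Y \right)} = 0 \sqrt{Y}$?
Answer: $10032$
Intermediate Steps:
$Q{\left(Y \right)} = 0$
$r{\left(b \right)} = 6$ ($r{\left(b \right)} = 8 - 2 = 6$)
$v = 48$ ($v = 6 \cdot 8 = 48$)
$L v = 209 \cdot 48 = 10032$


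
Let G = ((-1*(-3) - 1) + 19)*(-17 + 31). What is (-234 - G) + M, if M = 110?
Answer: -418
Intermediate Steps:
G = 294 (G = ((3 - 1) + 19)*14 = (2 + 19)*14 = 21*14 = 294)
(-234 - G) + M = (-234 - 1*294) + 110 = (-234 - 294) + 110 = -528 + 110 = -418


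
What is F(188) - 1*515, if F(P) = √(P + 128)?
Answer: -515 + 2*√79 ≈ -497.22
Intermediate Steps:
F(P) = √(128 + P)
F(188) - 1*515 = √(128 + 188) - 1*515 = √316 - 515 = 2*√79 - 515 = -515 + 2*√79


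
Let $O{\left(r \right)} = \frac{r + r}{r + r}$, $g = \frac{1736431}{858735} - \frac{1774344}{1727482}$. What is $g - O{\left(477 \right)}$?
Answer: $- \frac{3743626684}{741724627635} \approx -0.0050472$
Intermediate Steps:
$g = \frac{737981000951}{741724627635}$ ($g = 1736431 \cdot \frac{1}{858735} - \frac{887172}{863741} = \frac{1736431}{858735} - \frac{887172}{863741} = \frac{737981000951}{741724627635} \approx 0.99495$)
$O{\left(r \right)} = 1$ ($O{\left(r \right)} = \frac{2 r}{2 r} = 2 r \frac{1}{2 r} = 1$)
$g - O{\left(477 \right)} = \frac{737981000951}{741724627635} - 1 = - \frac{3743626684}{741724627635}$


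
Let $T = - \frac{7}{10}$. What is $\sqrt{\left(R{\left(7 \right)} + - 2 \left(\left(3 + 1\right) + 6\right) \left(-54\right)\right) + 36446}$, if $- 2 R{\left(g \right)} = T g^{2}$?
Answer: $\frac{\sqrt{3754315}}{10} \approx 193.76$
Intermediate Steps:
$T = - \frac{7}{10}$ ($T = \left(-7\right) \frac{1}{10} = - \frac{7}{10} \approx -0.7$)
$R{\left(g \right)} = \frac{7 g^{2}}{20}$ ($R{\left(g \right)} = - \frac{\left(- \frac{7}{10}\right) g^{2}}{2} = \frac{7 g^{2}}{20}$)
$\sqrt{\left(R{\left(7 \right)} + - 2 \left(\left(3 + 1\right) + 6\right) \left(-54\right)\right) + 36446} = \sqrt{\left(\frac{7 \cdot 7^{2}}{20} + - 2 \left(\left(3 + 1\right) + 6\right) \left(-54\right)\right) + 36446} = \sqrt{\left(\frac{7}{20} \cdot 49 + - 2 \left(4 + 6\right) \left(-54\right)\right) + 36446} = \sqrt{\left(\frac{343}{20} + \left(-2\right) 10 \left(-54\right)\right) + 36446} = \sqrt{\left(\frac{343}{20} - -1080\right) + 36446} = \sqrt{\left(\frac{343}{20} + 1080\right) + 36446} = \sqrt{\frac{21943}{20} + 36446} = \sqrt{\frac{750863}{20}} = \frac{\sqrt{3754315}}{10}$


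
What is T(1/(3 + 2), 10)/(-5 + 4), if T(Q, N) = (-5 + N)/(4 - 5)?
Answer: 5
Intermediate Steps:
T(Q, N) = 5 - N (T(Q, N) = (-5 + N)/(-1) = (-5 + N)*(-1) = 5 - N)
T(1/(3 + 2), 10)/(-5 + 4) = (5 - 1*10)/(-5 + 4) = (5 - 10)/(-1) = -5*(-1) = 5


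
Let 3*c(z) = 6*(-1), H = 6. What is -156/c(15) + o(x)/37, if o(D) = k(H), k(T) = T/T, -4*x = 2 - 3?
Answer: 2887/37 ≈ 78.027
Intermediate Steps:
x = ¼ (x = -(2 - 3)/4 = -¼*(-1) = ¼ ≈ 0.25000)
k(T) = 1
c(z) = -2 (c(z) = (6*(-1))/3 = (⅓)*(-6) = -2)
o(D) = 1
-156/c(15) + o(x)/37 = -156/(-2) + 1/37 = -156*(-½) + 1*(1/37) = 78 + 1/37 = 2887/37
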